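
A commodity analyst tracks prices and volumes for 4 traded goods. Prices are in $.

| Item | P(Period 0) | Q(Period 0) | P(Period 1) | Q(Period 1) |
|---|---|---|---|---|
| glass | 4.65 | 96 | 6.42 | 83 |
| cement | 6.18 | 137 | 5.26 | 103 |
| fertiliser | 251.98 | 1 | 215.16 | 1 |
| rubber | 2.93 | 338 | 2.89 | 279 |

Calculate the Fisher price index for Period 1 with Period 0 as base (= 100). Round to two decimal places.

Laspeyres component (base-period weights):
ΣP(Period 1)Q(Period 0) = 6.42×96 + 5.26×137 + 215.16×1 + 2.89×338 = 616.32 + 720.62 + 215.16 + 976.82 = 2528.92
ΣP(Period 0)Q(Period 0) = 4.65×96 + 6.18×137 + 251.98×1 + 2.93×338 = 446.4 + 846.66 + 251.98 + 990.34 = 2535.38
L = 2528.92 / 2535.38 × 100 = 99.7452
Paasche component (current-period weights):
ΣP(Period 1)Q(Period 1) = 6.42×83 + 5.26×103 + 215.16×1 + 2.89×279 = 532.86 + 541.78 + 215.16 + 806.31 = 2096.11
ΣP(Period 0)Q(Period 1) = 4.65×83 + 6.18×103 + 251.98×1 + 2.93×279 = 385.95 + 636.54 + 251.98 + 817.47 = 2091.94
P = 2096.11 / 2091.94 × 100 = 100.1993
Fisher = √(L × P) = √(99.7452 × 100.1993) = 99.9720

99.97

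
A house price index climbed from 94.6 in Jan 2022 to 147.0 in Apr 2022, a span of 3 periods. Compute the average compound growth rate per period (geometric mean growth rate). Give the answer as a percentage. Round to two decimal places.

15.83%

Growth factor = (147.0/94.6)^(1/3) = (1.553911)^(1/3) = 1.158267
Growth rate = 1.158267 − 1 = 0.158267 = 15.8267%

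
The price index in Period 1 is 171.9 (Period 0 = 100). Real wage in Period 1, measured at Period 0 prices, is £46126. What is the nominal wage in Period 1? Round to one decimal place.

Nominal = Real × (Index/100) = 46126 × (171.9/100)
        = 46126 × 1.719 = 79290.5940

79290.6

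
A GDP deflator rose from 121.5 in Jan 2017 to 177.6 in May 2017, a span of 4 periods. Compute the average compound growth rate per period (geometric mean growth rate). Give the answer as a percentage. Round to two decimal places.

Growth factor = (177.6/121.5)^(1/4) = (1.461728)^(1/4) = 1.099554
Growth rate = 1.099554 − 1 = 0.099554 = 9.9554%

9.96%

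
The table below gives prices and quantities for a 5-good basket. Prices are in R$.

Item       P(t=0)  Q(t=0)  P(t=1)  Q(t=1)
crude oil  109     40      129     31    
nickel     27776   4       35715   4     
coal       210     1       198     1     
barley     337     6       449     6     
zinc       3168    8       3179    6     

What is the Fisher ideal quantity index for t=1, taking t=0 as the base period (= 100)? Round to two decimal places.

95.31

Laspeyres component (base-period weights):
ΣP(t=0)Q(t=1) = 109×31 + 27776×4 + 210×1 + 337×6 + 3168×6 = 3379 + 111104 + 210 + 2022 + 19008 = 135723
ΣP(t=0)Q(t=0) = 109×40 + 27776×4 + 210×1 + 337×6 + 3168×8 = 4360 + 111104 + 210 + 2022 + 25344 = 143040
L = 135723 / 143040 × 100 = 94.8846
Paasche component (current-period weights):
ΣP(t=1)Q(t=1) = 129×31 + 35715×4 + 198×1 + 449×6 + 3179×6 = 3999 + 142860 + 198 + 2694 + 19074 = 168825
ΣP(t=1)Q(t=0) = 129×40 + 35715×4 + 198×1 + 449×6 + 3179×8 = 5160 + 142860 + 198 + 2694 + 25432 = 176344
P = 168825 / 176344 × 100 = 95.7362
Fisher = √(L × P) = √(94.8846 × 95.7362) = 95.3095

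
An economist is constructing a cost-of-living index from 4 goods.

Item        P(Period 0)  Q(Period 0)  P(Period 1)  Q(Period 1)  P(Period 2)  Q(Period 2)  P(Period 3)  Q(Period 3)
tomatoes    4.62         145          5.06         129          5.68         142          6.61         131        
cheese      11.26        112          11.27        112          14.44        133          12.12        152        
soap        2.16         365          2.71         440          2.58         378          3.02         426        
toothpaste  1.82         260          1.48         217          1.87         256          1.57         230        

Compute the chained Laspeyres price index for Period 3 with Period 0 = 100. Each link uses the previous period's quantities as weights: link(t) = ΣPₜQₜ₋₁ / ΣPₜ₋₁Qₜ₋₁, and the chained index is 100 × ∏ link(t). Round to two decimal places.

Link Period 0→Period 1:
ΣP(Period 1)Q(Period 0) = 5.06×145 + 11.27×112 + 2.71×365 + 1.48×260 = 733.7 + 1262.24 + 989.15 + 384.8 = 3369.89
ΣP(Period 0)Q(Period 0) = 4.62×145 + 11.26×112 + 2.16×365 + 1.82×260 = 669.9 + 1261.12 + 788.4 + 473.2 = 3192.62
link = 3369.89/3192.62 = 1.055525
Link Period 1→Period 2:
ΣP(Period 2)Q(Period 1) = 5.68×129 + 14.44×112 + 2.58×440 + 1.87×217 = 732.72 + 1617.28 + 1135.2 + 405.79 = 3890.99
ΣP(Period 1)Q(Period 1) = 5.06×129 + 11.27×112 + 2.71×440 + 1.48×217 = 652.74 + 1262.24 + 1192.4 + 321.16 = 3428.54
link = 3890.99/3428.54 = 1.134882
Link Period 2→Period 3:
ΣP(Period 3)Q(Period 2) = 6.61×142 + 12.12×133 + 3.02×378 + 1.57×256 = 938.62 + 1611.96 + 1141.56 + 401.92 = 4094.06
ΣP(Period 2)Q(Period 2) = 5.68×142 + 14.44×133 + 2.58×378 + 1.87×256 = 806.56 + 1920.52 + 975.24 + 478.72 = 4181.04
link = 4094.06/4181.04 = 0.979197
Chained index = 100 × 1.055525 × 1.134882 × 0.979197 = 117.2976

117.30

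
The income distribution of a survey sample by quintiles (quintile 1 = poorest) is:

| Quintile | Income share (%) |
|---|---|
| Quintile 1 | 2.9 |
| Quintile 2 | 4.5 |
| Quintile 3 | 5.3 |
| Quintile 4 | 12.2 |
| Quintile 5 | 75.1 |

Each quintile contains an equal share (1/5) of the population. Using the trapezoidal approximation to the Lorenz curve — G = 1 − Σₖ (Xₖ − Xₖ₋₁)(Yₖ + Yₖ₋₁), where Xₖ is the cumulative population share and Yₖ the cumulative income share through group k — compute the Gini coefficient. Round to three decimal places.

0.608

Cumulative income shares Yₖ: 0.0290, 0.0740, 0.1270, 0.2490, 1.0000
Σ (Xₖ−Xₖ₋₁)(Yₖ+Yₖ₋₁) = (1/5)(0.0290+0.0000) + (1/5)(0.0740+0.0290) + (1/5)(0.1270+0.0740) + (1/5)(0.2490+0.1270) + (1/5)(1.0000+0.2490)
  = 0.0058 + 0.0206 + 0.0402 + 0.0752 + 0.2498 = 0.3916
G = 1 − 0.3916 = 0.6084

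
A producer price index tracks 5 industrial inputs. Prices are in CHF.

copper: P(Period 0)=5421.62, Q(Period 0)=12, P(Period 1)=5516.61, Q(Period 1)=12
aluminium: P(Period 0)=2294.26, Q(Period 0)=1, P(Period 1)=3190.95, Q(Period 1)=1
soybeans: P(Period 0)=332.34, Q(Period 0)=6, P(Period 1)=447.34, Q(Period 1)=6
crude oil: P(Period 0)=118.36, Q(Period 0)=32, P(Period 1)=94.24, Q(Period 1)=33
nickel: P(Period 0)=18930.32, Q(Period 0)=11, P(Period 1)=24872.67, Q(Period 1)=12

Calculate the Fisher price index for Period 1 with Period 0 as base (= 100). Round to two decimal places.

Laspeyres component (base-period weights):
ΣP(Period 1)Q(Period 0) = 5516.61×12 + 3190.95×1 + 447.34×6 + 94.24×32 + 24872.67×11 = 66199.32 + 3190.95 + 2684.04 + 3015.68 + 273599.37 = 348689.36
ΣP(Period 0)Q(Period 0) = 5421.62×12 + 2294.26×1 + 332.34×6 + 118.36×32 + 18930.32×11 = 65059.44 + 2294.26 + 1994.04 + 3787.52 + 208233.52 = 281368.78
L = 348689.36 / 281368.78 × 100 = 123.9261
Paasche component (current-period weights):
ΣP(Period 1)Q(Period 1) = 5516.61×12 + 3190.95×1 + 447.34×6 + 94.24×33 + 24872.67×12 = 66199.32 + 3190.95 + 2684.04 + 3109.92 + 298472.04 = 373656.27
ΣP(Period 0)Q(Period 1) = 5421.62×12 + 2294.26×1 + 332.34×6 + 118.36×33 + 18930.32×12 = 65059.44 + 2294.26 + 1994.04 + 3905.88 + 227163.84 = 300417.46
P = 373656.27 / 300417.46 × 100 = 124.3790
Fisher = √(L × P) = √(123.9261 × 124.3790) = 124.1524

124.15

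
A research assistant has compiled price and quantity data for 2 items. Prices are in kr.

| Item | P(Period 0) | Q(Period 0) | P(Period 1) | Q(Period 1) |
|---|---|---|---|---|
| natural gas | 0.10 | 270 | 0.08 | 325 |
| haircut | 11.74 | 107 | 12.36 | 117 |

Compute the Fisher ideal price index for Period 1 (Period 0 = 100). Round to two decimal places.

104.72

Laspeyres component (base-period weights):
ΣP(Period 1)Q(Period 0) = 0.08×270 + 12.36×107 = 21.6 + 1322.52 = 1344.12
ΣP(Period 0)Q(Period 0) = 0.10×270 + 11.74×107 = 27 + 1256.18 = 1283.18
L = 1344.12 / 1283.18 × 100 = 104.7491
Paasche component (current-period weights):
ΣP(Period 1)Q(Period 1) = 0.08×325 + 12.36×117 = 26 + 1446.12 = 1472.12
ΣP(Period 0)Q(Period 1) = 0.10×325 + 11.74×117 = 32.5 + 1373.58 = 1406.08
P = 1472.12 / 1406.08 × 100 = 104.6967
Fisher = √(L × P) = √(104.7491 × 104.6967) = 104.7229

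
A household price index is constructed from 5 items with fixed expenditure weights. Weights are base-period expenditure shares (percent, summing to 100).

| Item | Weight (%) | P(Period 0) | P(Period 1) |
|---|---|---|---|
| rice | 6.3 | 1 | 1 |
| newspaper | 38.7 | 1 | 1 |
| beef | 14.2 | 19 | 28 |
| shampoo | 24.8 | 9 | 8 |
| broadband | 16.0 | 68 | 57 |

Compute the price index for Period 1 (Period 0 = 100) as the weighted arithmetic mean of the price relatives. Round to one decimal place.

101.4

rice: 6.3 × (1/1) = 6.3 × 1.000000 = 6.3000
newspaper: 38.7 × (1/1) = 38.7 × 1.000000 = 38.7000
beef: 14.2 × (28/19) = 14.2 × 1.473684 = 20.9263
shampoo: 24.8 × (8/9) = 24.8 × 0.888889 = 22.0444
broadband: 16.0 × (57/68) = 16.0 × 0.838235 = 13.4118
Index = Σ wᵢ·(p₁ᵢ/p₀ᵢ) = 6.3000 + 38.7000 + 20.9263 + 22.0444 + 13.4118 = 101.3825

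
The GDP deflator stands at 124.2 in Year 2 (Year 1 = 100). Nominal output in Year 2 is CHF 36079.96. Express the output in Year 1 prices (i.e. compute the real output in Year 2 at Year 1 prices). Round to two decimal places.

Real = Nominal ÷ (Index/100) = 36079.96 ÷ (124.2/100)
     = 36079.96 ÷ 1.242 = 29049.8873

29049.89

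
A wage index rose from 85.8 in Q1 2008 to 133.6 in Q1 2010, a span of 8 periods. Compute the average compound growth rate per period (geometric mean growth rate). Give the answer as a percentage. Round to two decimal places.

5.69%

Growth factor = (133.6/85.8)^(1/8) = (1.557110)^(1/8) = 1.056915
Growth rate = 1.056915 − 1 = 0.056915 = 5.6915%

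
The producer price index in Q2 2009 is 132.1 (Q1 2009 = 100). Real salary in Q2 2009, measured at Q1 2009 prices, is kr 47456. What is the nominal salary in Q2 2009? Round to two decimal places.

62689.38

Nominal = Real × (Index/100) = 47456 × (132.1/100)
        = 47456 × 1.321 = 62689.3760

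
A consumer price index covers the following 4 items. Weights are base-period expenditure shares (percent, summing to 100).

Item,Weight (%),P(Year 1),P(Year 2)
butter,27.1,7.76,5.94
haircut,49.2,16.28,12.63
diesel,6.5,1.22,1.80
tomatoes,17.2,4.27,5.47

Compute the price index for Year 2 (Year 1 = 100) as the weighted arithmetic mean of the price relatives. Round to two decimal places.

butter: 27.1 × (5.94/7.76) = 27.1 × 0.765464 = 20.7441
haircut: 49.2 × (12.63/16.28) = 49.2 × 0.775799 = 38.1693
diesel: 6.5 × (1.80/1.22) = 6.5 × 1.475410 = 9.5902
tomatoes: 17.2 × (5.47/4.27) = 17.2 × 1.281030 = 22.0337
Index = Σ wᵢ·(p₁ᵢ/p₀ᵢ) = 20.7441 + 38.1693 + 9.5902 + 22.0337 = 90.5372

90.54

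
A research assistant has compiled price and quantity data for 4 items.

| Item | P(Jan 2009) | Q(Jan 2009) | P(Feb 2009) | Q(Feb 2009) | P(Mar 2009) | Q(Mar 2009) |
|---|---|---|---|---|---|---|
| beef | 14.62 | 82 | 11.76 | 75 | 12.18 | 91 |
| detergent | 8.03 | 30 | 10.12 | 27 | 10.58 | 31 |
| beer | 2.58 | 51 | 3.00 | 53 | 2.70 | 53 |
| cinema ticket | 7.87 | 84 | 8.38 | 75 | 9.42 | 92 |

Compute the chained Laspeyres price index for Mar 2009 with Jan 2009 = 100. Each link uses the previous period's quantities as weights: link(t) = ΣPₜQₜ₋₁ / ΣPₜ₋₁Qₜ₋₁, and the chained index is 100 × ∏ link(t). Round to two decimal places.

100.38

Link Jan 2009→Feb 2009:
ΣP(Feb 2009)Q(Jan 2009) = 11.76×82 + 10.12×30 + 3.00×51 + 8.38×84 = 964.32 + 303.6 + 153 + 703.92 = 2124.84
ΣP(Jan 2009)Q(Jan 2009) = 14.62×82 + 8.03×30 + 2.58×51 + 7.87×84 = 1198.84 + 240.9 + 131.58 + 661.08 = 2232.4
link = 2124.84/2232.4 = 0.951819
Link Feb 2009→Mar 2009:
ΣP(Mar 2009)Q(Feb 2009) = 12.18×75 + 10.58×27 + 2.70×53 + 9.42×75 = 913.5 + 285.66 + 143.1 + 706.5 = 2048.76
ΣP(Feb 2009)Q(Feb 2009) = 11.76×75 + 10.12×27 + 3.00×53 + 8.38×75 = 882 + 273.24 + 159 + 628.5 = 1942.74
link = 2048.76/1942.74 = 1.054572
Chained index = 100 × 0.951819 × 1.054572 = 100.3762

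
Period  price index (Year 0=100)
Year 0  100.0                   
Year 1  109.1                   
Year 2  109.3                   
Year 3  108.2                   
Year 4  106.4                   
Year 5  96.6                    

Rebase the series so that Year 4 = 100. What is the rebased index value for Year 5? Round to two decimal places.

90.79

Rebased(Year 5) = 96.6 / 106.4 × 100 = 90.7895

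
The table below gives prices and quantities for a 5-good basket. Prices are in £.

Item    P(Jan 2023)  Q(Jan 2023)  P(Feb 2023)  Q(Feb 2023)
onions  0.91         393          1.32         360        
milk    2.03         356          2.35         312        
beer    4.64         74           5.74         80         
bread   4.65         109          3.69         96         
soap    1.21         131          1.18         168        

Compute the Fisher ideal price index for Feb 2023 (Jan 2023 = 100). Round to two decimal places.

Laspeyres component (base-period weights):
ΣP(Feb 2023)Q(Jan 2023) = 1.32×393 + 2.35×356 + 5.74×74 + 3.69×109 + 1.18×131 = 518.76 + 836.6 + 424.76 + 402.21 + 154.58 = 2336.91
ΣP(Jan 2023)Q(Jan 2023) = 0.91×393 + 2.03×356 + 4.64×74 + 4.65×109 + 1.21×131 = 357.63 + 722.68 + 343.36 + 506.85 + 158.51 = 2089.03
L = 2336.91 / 2089.03 × 100 = 111.8658
Paasche component (current-period weights):
ΣP(Feb 2023)Q(Feb 2023) = 1.32×360 + 2.35×312 + 5.74×80 + 3.69×96 + 1.18×168 = 475.2 + 733.2 + 459.2 + 354.24 + 198.24 = 2220.08
ΣP(Jan 2023)Q(Feb 2023) = 0.91×360 + 2.03×312 + 4.64×80 + 4.65×96 + 1.21×168 = 327.6 + 633.36 + 371.2 + 446.4 + 203.28 = 1981.84
P = 2220.08 / 1981.84 × 100 = 112.0212
Fisher = √(L × P) = √(111.8658 × 112.0212) = 111.9434

111.94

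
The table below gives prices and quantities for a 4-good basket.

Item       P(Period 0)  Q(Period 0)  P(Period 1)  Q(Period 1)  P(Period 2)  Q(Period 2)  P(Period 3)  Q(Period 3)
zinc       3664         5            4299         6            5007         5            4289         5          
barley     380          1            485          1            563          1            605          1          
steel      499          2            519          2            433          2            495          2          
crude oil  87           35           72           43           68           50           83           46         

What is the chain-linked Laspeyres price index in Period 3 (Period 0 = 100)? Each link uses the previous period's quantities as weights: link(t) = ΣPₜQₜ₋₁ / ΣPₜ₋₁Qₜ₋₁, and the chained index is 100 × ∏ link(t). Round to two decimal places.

115.62

Link Period 0→Period 1:
ΣP(Period 1)Q(Period 0) = 4299×5 + 485×1 + 519×2 + 72×35 = 21495 + 485 + 1038 + 2520 = 25538
ΣP(Period 0)Q(Period 0) = 3664×5 + 380×1 + 499×2 + 87×35 = 18320 + 380 + 998 + 3045 = 22743
link = 25538/22743 = 1.122895
Link Period 1→Period 2:
ΣP(Period 2)Q(Period 1) = 5007×6 + 563×1 + 433×2 + 68×43 = 30042 + 563 + 866 + 2924 = 34395
ΣP(Period 1)Q(Period 1) = 4299×6 + 485×1 + 519×2 + 72×43 = 25794 + 485 + 1038 + 3096 = 30413
link = 34395/30413 = 1.130931
Link Period 2→Period 3:
ΣP(Period 3)Q(Period 2) = 4289×5 + 605×1 + 495×2 + 83×50 = 21445 + 605 + 990 + 4150 = 27190
ΣP(Period 2)Q(Period 2) = 5007×5 + 563×1 + 433×2 + 68×50 = 25035 + 563 + 866 + 3400 = 29864
link = 27190/29864 = 0.910461
Chained index = 100 × 1.122895 × 1.130931 × 0.910461 = 115.6209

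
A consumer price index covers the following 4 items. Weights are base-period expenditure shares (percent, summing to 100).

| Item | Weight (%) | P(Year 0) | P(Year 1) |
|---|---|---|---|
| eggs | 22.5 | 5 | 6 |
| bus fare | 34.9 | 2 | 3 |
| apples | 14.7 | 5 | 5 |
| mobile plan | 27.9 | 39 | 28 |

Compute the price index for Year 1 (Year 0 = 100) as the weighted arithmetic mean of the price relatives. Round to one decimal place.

eggs: 22.5 × (6/5) = 22.5 × 1.200000 = 27.0000
bus fare: 34.9 × (3/2) = 34.9 × 1.500000 = 52.3500
apples: 14.7 × (5/5) = 14.7 × 1.000000 = 14.7000
mobile plan: 27.9 × (28/39) = 27.9 × 0.717949 = 20.0308
Index = Σ wᵢ·(p₁ᵢ/p₀ᵢ) = 27.0000 + 52.3500 + 14.7000 + 20.0308 = 114.0808

114.1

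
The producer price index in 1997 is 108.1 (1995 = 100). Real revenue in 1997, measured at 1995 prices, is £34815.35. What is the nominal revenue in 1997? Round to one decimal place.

37635.4

Nominal = Real × (Index/100) = 34815.35 × (108.1/100)
        = 34815.35 × 1.081 = 37635.3933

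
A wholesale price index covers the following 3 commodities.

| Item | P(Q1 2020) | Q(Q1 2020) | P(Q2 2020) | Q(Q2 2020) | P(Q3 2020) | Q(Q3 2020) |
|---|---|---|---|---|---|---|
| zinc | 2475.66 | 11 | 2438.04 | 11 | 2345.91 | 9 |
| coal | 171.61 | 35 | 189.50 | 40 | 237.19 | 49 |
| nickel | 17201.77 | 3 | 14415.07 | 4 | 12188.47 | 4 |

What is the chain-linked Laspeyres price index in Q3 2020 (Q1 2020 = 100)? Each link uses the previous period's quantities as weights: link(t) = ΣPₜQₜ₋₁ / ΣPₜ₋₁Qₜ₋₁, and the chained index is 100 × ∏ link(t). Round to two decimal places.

82.53

Link Q1 2020→Q2 2020:
ΣP(Q2 2020)Q(Q1 2020) = 2438.04×11 + 189.50×35 + 14415.07×3 = 26818.44 + 6632.5 + 43245.21 = 76696.15
ΣP(Q1 2020)Q(Q1 2020) = 2475.66×11 + 171.61×35 + 17201.77×3 = 27232.26 + 6006.35 + 51605.31 = 84843.92
link = 76696.15/84843.92 = 0.903968
Link Q2 2020→Q3 2020:
ΣP(Q3 2020)Q(Q2 2020) = 2345.91×11 + 237.19×40 + 12188.47×4 = 25805.01 + 9487.6 + 48753.88 = 84046.49
ΣP(Q2 2020)Q(Q2 2020) = 2438.04×11 + 189.50×40 + 14415.07×4 = 26818.44 + 7580 + 57660.28 = 92058.72
link = 84046.49/92058.72 = 0.912966
Chained index = 100 × 0.903968 × 0.912966 = 82.5292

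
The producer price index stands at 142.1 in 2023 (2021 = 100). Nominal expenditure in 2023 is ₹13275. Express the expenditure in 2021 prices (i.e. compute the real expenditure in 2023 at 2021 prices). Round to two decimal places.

9342.01

Real = Nominal ÷ (Index/100) = 13275 ÷ (142.1/100)
     = 13275 ÷ 1.421 = 9342.0127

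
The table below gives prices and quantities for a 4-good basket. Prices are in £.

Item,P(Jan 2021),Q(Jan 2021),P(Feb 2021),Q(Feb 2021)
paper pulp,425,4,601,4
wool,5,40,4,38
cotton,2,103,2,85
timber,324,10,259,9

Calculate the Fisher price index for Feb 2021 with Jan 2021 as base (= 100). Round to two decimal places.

Laspeyres component (base-period weights):
ΣP(Feb 2021)Q(Jan 2021) = 601×4 + 4×40 + 2×103 + 259×10 = 2404 + 160 + 206 + 2590 = 5360
ΣP(Jan 2021)Q(Jan 2021) = 425×4 + 5×40 + 2×103 + 324×10 = 1700 + 200 + 206 + 3240 = 5346
L = 5360 / 5346 × 100 = 100.2619
Paasche component (current-period weights):
ΣP(Feb 2021)Q(Feb 2021) = 601×4 + 4×38 + 2×85 + 259×9 = 2404 + 152 + 170 + 2331 = 5057
ΣP(Jan 2021)Q(Feb 2021) = 425×4 + 5×38 + 2×85 + 324×9 = 1700 + 190 + 170 + 2916 = 4976
P = 5057 / 4976 × 100 = 101.6278
Fisher = √(L × P) = √(100.2619 × 101.6278) = 100.9425

100.94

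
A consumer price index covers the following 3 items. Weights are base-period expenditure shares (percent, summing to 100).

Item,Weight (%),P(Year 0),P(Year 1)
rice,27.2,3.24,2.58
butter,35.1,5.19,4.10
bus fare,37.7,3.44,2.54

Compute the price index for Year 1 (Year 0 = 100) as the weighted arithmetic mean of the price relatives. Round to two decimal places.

77.22

rice: 27.2 × (2.58/3.24) = 27.2 × 0.796296 = 21.6593
butter: 35.1 × (4.10/5.19) = 35.1 × 0.789981 = 27.7283
bus fare: 37.7 × (2.54/3.44) = 37.7 × 0.738372 = 27.8366
Index = Σ wᵢ·(p₁ᵢ/p₀ᵢ) = 21.6593 + 27.7283 + 27.8366 = 77.2242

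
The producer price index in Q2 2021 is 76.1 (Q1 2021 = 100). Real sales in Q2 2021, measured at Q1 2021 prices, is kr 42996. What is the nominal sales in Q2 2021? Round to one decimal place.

32720.0

Nominal = Real × (Index/100) = 42996 × (76.1/100)
        = 42996 × 0.761 = 32719.9560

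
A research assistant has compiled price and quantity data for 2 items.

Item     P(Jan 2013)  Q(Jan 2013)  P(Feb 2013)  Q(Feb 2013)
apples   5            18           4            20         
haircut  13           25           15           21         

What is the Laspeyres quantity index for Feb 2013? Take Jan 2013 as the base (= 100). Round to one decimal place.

Laspeyres quantity index uses base-period prices as weights.
ΣP(Jan 2013)·Q(Feb 2013) = 5×20 + 13×21 = 100 + 273 = 373
ΣP(Jan 2013)·Q(Jan 2013) = 5×18 + 13×25 = 90 + 325 = 415
Index = 373 / 415 × 100 = 89.8795

89.9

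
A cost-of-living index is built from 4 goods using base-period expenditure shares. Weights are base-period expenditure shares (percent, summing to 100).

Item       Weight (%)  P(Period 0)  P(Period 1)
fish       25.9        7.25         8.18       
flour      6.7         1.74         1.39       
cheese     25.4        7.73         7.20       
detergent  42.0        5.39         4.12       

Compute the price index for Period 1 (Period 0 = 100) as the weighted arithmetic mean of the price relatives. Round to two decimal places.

90.34

fish: 25.9 × (8.18/7.25) = 25.9 × 1.128276 = 29.2223
flour: 6.7 × (1.39/1.74) = 6.7 × 0.798851 = 5.3523
cheese: 25.4 × (7.20/7.73) = 25.4 × 0.931436 = 23.6585
detergent: 42.0 × (4.12/5.39) = 42.0 × 0.764378 = 32.1039
Index = Σ wᵢ·(p₁ᵢ/p₀ᵢ) = 29.2223 + 5.3523 + 23.6585 + 32.1039 = 90.3370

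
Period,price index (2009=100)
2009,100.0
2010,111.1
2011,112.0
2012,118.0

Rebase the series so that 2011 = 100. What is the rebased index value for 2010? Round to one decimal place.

Rebased(2010) = 111.1 / 112.0 × 100 = 99.1964

99.2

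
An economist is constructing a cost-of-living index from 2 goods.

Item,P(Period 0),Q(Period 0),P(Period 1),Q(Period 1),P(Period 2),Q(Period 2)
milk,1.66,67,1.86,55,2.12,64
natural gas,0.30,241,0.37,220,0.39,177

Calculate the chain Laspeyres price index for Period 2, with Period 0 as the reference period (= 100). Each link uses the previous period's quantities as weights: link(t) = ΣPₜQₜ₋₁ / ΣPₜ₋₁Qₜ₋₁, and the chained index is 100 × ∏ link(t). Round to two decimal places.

128.35

Link Period 0→Period 1:
ΣP(Period 1)Q(Period 0) = 1.86×67 + 0.37×241 = 124.62 + 89.17 = 213.79
ΣP(Period 0)Q(Period 0) = 1.66×67 + 0.30×241 = 111.22 + 72.3 = 183.52
link = 213.79/183.52 = 1.164941
Link Period 1→Period 2:
ΣP(Period 2)Q(Period 1) = 2.12×55 + 0.39×220 = 116.6 + 85.8 = 202.4
ΣP(Period 1)Q(Period 1) = 1.86×55 + 0.37×220 = 102.3 + 81.4 = 183.7
link = 202.4/183.7 = 1.101796
Chained index = 100 × 1.164941 × 1.101796 = 128.3528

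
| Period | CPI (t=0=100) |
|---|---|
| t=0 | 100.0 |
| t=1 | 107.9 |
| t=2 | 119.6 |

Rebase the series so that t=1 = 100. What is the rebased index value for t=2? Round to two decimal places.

Rebased(t=2) = 119.6 / 107.9 × 100 = 110.8434

110.84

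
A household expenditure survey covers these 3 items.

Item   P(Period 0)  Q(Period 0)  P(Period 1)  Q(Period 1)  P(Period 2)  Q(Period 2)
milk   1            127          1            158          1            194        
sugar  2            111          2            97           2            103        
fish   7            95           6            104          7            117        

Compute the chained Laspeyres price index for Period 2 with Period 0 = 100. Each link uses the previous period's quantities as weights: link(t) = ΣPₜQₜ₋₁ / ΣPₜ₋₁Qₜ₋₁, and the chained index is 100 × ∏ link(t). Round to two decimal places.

Link Period 0→Period 1:
ΣP(Period 1)Q(Period 0) = 1×127 + 2×111 + 6×95 = 127 + 222 + 570 = 919
ΣP(Period 0)Q(Period 0) = 1×127 + 2×111 + 7×95 = 127 + 222 + 665 = 1014
link = 919/1014 = 0.906312
Link Period 1→Period 2:
ΣP(Period 2)Q(Period 1) = 1×158 + 2×97 + 7×104 = 158 + 194 + 728 = 1080
ΣP(Period 1)Q(Period 1) = 1×158 + 2×97 + 6×104 = 158 + 194 + 624 = 976
link = 1080/976 = 1.106557
Chained index = 100 × 0.906312 × 1.106557 = 100.2886

100.29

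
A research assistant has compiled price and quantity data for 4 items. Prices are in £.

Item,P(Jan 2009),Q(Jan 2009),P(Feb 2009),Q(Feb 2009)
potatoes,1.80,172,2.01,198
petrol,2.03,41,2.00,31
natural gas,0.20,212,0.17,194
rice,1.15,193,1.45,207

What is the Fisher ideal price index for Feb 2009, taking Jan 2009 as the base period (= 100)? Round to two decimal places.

Laspeyres component (base-period weights):
ΣP(Feb 2009)Q(Jan 2009) = 2.01×172 + 2.00×41 + 0.17×212 + 1.45×193 = 345.72 + 82 + 36.04 + 279.85 = 743.61
ΣP(Jan 2009)Q(Jan 2009) = 1.80×172 + 2.03×41 + 0.20×212 + 1.15×193 = 309.6 + 83.23 + 42.4 + 221.95 = 657.18
L = 743.61 / 657.18 × 100 = 113.1516
Paasche component (current-period weights):
ΣP(Feb 2009)Q(Feb 2009) = 2.01×198 + 2.00×31 + 0.17×194 + 1.45×207 = 397.98 + 62 + 32.98 + 300.15 = 793.11
ΣP(Jan 2009)Q(Feb 2009) = 1.80×198 + 2.03×31 + 0.20×194 + 1.15×207 = 356.4 + 62.93 + 38.8 + 238.05 = 696.18
P = 793.11 / 696.18 × 100 = 113.9231
Fisher = √(L × P) = √(113.1516 × 113.9231) = 113.5367

113.54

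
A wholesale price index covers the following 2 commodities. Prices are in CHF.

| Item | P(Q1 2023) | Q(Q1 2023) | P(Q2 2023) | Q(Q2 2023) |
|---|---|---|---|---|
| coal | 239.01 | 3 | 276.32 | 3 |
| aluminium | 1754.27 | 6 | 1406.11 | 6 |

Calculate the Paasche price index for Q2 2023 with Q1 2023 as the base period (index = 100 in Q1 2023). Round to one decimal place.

82.4

Paasche price index uses current-period quantities as weights.
ΣP(Q2 2023)·Q(Q2 2023) = 276.32×3 + 1406.11×6 = 828.96 + 8436.66 = 9265.62
ΣP(Q1 2023)·Q(Q2 2023) = 239.01×3 + 1754.27×6 = 717.03 + 10525.62 = 11242.65
Index = 9265.62 / 11242.65 × 100 = 82.4149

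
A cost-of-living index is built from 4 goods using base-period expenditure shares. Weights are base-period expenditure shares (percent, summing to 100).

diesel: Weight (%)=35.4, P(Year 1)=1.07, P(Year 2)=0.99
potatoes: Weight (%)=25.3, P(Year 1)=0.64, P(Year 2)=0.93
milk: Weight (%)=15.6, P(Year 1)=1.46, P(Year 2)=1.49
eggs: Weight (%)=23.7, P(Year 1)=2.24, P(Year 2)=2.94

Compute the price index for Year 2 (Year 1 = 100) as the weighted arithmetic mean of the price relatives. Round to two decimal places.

116.54

diesel: 35.4 × (0.99/1.07) = 35.4 × 0.925234 = 32.7533
potatoes: 25.3 × (0.93/0.64) = 25.3 × 1.453125 = 36.7641
milk: 15.6 × (1.49/1.46) = 15.6 × 1.020548 = 15.9205
eggs: 23.7 × (2.94/2.24) = 23.7 × 1.312500 = 31.1062
Index = Σ wᵢ·(p₁ᵢ/p₀ᵢ) = 32.7533 + 36.7641 + 15.9205 + 31.1062 = 116.5441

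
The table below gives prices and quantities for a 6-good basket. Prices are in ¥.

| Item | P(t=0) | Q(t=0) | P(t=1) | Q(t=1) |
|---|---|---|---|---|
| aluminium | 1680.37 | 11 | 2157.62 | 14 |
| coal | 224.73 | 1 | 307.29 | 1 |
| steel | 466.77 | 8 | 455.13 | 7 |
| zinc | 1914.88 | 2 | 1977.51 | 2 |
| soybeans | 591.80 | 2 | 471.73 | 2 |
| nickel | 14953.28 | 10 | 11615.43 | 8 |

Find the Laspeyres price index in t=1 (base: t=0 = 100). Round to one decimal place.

Laspeyres price index uses base-period quantities as weights.
ΣP(t=1)·Q(t=0) = 2157.62×11 + 307.29×1 + 455.13×8 + 1977.51×2 + 471.73×2 + 11615.43×10 = 23733.82 + 307.29 + 3641.04 + 3955.02 + 943.46 + 116154.3 = 148734.93
ΣP(t=0)·Q(t=0) = 1680.37×11 + 224.73×1 + 466.77×8 + 1914.88×2 + 591.80×2 + 14953.28×10 = 18484.07 + 224.73 + 3734.16 + 3829.76 + 1183.6 + 149532.8 = 176989.12
Index = 148734.93 / 176989.12 × 100 = 84.0362

84.0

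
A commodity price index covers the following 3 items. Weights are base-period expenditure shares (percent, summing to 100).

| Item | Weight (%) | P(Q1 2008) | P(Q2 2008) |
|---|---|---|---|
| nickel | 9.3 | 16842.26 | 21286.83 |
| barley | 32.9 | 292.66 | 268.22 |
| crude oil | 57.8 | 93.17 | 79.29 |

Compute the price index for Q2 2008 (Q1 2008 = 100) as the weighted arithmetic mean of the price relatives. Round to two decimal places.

nickel: 9.3 × (21286.83/16842.26) = 9.3 × 1.263894 = 11.7542
barley: 32.9 × (268.22/292.66) = 32.9 × 0.916490 = 30.1525
crude oil: 57.8 × (79.29/93.17) = 57.8 × 0.851025 = 49.1892
Index = Σ wᵢ·(p₁ᵢ/p₀ᵢ) = 11.7542 + 30.1525 + 49.1892 = 91.0960

91.10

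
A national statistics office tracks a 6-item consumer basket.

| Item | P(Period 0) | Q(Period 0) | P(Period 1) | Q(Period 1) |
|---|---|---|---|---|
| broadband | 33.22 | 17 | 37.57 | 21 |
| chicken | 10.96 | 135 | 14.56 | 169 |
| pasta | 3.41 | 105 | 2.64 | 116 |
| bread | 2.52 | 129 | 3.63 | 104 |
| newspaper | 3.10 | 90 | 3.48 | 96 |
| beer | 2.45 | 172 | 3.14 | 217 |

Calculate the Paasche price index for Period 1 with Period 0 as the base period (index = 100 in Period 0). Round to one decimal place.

Paasche price index uses current-period quantities as weights.
ΣP(Period 1)·Q(Period 1) = 37.57×21 + 14.56×169 + 2.64×116 + 3.63×104 + 3.48×96 + 3.14×217 = 788.97 + 2460.64 + 306.24 + 377.52 + 334.08 + 681.38 = 4948.83
ΣP(Period 0)·Q(Period 1) = 33.22×21 + 10.96×169 + 3.41×116 + 2.52×104 + 3.10×96 + 2.45×217 = 697.62 + 1852.24 + 395.56 + 262.08 + 297.6 + 531.65 = 4036.75
Index = 4948.83 / 4036.75 × 100 = 122.5944

122.6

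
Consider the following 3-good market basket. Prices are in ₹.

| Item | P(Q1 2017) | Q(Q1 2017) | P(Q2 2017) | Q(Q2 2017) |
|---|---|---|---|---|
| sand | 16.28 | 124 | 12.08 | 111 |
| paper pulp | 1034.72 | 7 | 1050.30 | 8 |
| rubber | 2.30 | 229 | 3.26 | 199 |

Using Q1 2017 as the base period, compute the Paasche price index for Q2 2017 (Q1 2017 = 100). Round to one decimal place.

98.6

Paasche price index uses current-period quantities as weights.
ΣP(Q2 2017)·Q(Q2 2017) = 12.08×111 + 1050.30×8 + 3.26×199 = 1340.88 + 8402.4 + 648.74 = 10392.02
ΣP(Q1 2017)·Q(Q2 2017) = 16.28×111 + 1034.72×8 + 2.30×199 = 1807.08 + 8277.76 + 457.7 = 10542.54
Index = 10392.02 / 10542.54 × 100 = 98.5723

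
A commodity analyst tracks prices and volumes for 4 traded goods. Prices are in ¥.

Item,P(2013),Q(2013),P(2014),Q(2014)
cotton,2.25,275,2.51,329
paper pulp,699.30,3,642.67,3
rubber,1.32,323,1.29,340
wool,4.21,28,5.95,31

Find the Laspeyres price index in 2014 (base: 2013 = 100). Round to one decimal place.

Laspeyres price index uses base-period quantities as weights.
ΣP(2014)·Q(2013) = 2.51×275 + 642.67×3 + 1.29×323 + 5.95×28 = 690.25 + 1928.01 + 416.67 + 166.6 = 3201.53
ΣP(2013)·Q(2013) = 2.25×275 + 699.30×3 + 1.32×323 + 4.21×28 = 618.75 + 2097.9 + 426.36 + 117.88 = 3260.89
Index = 3201.53 / 3260.89 × 100 = 98.1796

98.2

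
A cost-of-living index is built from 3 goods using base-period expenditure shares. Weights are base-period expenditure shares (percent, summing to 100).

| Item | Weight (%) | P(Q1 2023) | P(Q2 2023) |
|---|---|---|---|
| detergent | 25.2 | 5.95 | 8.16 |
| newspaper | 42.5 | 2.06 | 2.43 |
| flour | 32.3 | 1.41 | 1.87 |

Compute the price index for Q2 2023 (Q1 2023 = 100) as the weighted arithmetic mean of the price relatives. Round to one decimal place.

127.5

detergent: 25.2 × (8.16/5.95) = 25.2 × 1.371429 = 34.5600
newspaper: 42.5 × (2.43/2.06) = 42.5 × 1.179612 = 50.1335
flour: 32.3 × (1.87/1.41) = 32.3 × 1.326241 = 42.8376
Index = Σ wᵢ·(p₁ᵢ/p₀ᵢ) = 34.5600 + 50.1335 + 42.8376 = 127.5311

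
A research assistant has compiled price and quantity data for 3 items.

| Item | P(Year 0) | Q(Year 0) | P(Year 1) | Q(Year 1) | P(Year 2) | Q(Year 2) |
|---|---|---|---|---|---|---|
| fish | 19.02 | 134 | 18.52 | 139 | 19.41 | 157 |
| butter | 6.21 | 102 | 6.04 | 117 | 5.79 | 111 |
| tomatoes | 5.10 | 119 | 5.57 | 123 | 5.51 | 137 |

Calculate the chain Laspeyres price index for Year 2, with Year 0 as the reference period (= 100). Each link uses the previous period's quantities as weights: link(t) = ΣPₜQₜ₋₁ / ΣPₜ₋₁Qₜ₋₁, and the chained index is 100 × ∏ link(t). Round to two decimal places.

Link Year 0→Year 1:
ΣP(Year 1)Q(Year 0) = 18.52×134 + 6.04×102 + 5.57×119 = 2481.68 + 616.08 + 662.83 = 3760.59
ΣP(Year 0)Q(Year 0) = 19.02×134 + 6.21×102 + 5.10×119 = 2548.68 + 633.42 + 606.9 = 3789
link = 3760.59/3789 = 0.992502
Link Year 1→Year 2:
ΣP(Year 2)Q(Year 1) = 19.41×139 + 5.79×117 + 5.51×123 = 2697.99 + 677.43 + 677.73 = 4053.15
ΣP(Year 1)Q(Year 1) = 18.52×139 + 6.04×117 + 5.57×123 = 2574.28 + 706.68 + 685.11 = 3966.07
link = 4053.15/3966.07 = 1.021956
Chained index = 100 × 0.992502 × 1.021956 = 101.4294

101.43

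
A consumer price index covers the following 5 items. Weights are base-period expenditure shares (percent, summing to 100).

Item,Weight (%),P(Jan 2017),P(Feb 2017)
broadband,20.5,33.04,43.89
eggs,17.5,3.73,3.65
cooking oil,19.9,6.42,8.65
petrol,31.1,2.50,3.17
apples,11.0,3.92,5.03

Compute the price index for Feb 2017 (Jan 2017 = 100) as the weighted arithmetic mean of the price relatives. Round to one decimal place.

124.7

broadband: 20.5 × (43.89/33.04) = 20.5 × 1.328390 = 27.2320
eggs: 17.5 × (3.65/3.73) = 17.5 × 0.978552 = 17.1247
cooking oil: 19.9 × (8.65/6.42) = 19.9 × 1.347352 = 26.8123
petrol: 31.1 × (3.17/2.50) = 31.1 × 1.268000 = 39.4348
apples: 11.0 × (5.03/3.92) = 11.0 × 1.283163 = 14.1148
Index = Σ wᵢ·(p₁ᵢ/p₀ᵢ) = 27.2320 + 17.1247 + 26.8123 + 39.4348 + 14.1148 = 124.7186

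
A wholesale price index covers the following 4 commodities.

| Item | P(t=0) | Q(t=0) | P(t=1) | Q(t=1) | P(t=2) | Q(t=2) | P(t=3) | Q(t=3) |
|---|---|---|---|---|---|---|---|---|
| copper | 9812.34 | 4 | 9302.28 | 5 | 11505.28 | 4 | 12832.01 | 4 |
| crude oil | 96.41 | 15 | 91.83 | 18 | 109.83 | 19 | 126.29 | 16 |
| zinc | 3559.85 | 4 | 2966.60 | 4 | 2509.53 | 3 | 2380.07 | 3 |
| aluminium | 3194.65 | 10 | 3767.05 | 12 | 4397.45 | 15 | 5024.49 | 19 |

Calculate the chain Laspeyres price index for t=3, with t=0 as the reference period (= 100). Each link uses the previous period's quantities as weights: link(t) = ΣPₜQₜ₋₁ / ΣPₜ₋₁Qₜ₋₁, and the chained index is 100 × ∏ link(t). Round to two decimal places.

132.08

Link t=0→t=1:
ΣP(t=1)Q(t=0) = 9302.28×4 + 91.83×15 + 2966.60×4 + 3767.05×10 = 37209.12 + 1377.45 + 11866.4 + 37670.5 = 88123.47
ΣP(t=0)Q(t=0) = 9812.34×4 + 96.41×15 + 3559.85×4 + 3194.65×10 = 39249.36 + 1446.15 + 14239.4 + 31946.5 = 86881.41
link = 88123.47/86881.41 = 1.014296
Link t=1→t=2:
ΣP(t=2)Q(t=1) = 11505.28×5 + 109.83×18 + 2509.53×4 + 4397.45×12 = 57526.4 + 1976.94 + 10038.12 + 52769.4 = 122310.86
ΣP(t=1)Q(t=1) = 9302.28×5 + 91.83×18 + 2966.60×4 + 3767.05×12 = 46511.4 + 1652.94 + 11866.4 + 45204.6 = 105235.34
link = 122310.86/105235.34 = 1.162260
Link t=2→t=3:
ΣP(t=3)Q(t=2) = 12832.01×4 + 126.29×19 + 2380.07×3 + 5024.49×15 = 51328.04 + 2399.51 + 7140.21 + 75367.35 = 136235.11
ΣP(t=2)Q(t=2) = 11505.28×4 + 109.83×19 + 2509.53×3 + 4397.45×15 = 46021.12 + 2086.77 + 7528.59 + 65961.75 = 121598.23
link = 136235.11/121598.23 = 1.120371
Chained index = 100 × 1.014296 × 1.162260 × 1.120371 = 132.0778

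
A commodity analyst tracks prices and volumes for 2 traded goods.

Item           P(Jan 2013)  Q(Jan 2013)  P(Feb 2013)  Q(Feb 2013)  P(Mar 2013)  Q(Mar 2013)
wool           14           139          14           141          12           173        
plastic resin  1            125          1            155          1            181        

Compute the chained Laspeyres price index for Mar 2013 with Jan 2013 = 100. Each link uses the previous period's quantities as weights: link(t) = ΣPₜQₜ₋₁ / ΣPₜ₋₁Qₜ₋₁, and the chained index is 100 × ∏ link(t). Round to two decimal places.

86.75

Link Jan 2013→Feb 2013:
ΣP(Feb 2013)Q(Jan 2013) = 14×139 + 1×125 = 1946 + 125 = 2071
ΣP(Jan 2013)Q(Jan 2013) = 14×139 + 1×125 = 1946 + 125 = 2071
link = 2071/2071 = 1.000000
Link Feb 2013→Mar 2013:
ΣP(Mar 2013)Q(Feb 2013) = 12×141 + 1×155 = 1692 + 155 = 1847
ΣP(Feb 2013)Q(Feb 2013) = 14×141 + 1×155 = 1974 + 155 = 2129
link = 1847/2129 = 0.867543
Chained index = 100 × 1.000000 × 0.867543 = 86.7543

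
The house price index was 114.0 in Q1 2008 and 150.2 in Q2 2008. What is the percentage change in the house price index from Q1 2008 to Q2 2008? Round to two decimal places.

31.75%

Change = (150.2 − 114.0) / 114.0 × 100
       = 36.2 / 114.0 × 100 = 31.7544%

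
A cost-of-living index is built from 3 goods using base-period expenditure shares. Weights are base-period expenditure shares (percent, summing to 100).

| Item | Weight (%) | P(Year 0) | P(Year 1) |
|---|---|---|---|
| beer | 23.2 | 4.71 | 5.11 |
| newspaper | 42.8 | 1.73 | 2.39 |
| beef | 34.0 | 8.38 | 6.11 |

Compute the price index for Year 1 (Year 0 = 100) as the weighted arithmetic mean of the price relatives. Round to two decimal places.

109.09

beer: 23.2 × (5.11/4.71) = 23.2 × 1.084926 = 25.1703
newspaper: 42.8 × (2.39/1.73) = 42.8 × 1.381503 = 59.1283
beef: 34.0 × (6.11/8.38) = 34.0 × 0.729117 = 24.7900
Index = Σ wᵢ·(p₁ᵢ/p₀ᵢ) = 25.1703 + 59.1283 + 24.7900 = 109.0886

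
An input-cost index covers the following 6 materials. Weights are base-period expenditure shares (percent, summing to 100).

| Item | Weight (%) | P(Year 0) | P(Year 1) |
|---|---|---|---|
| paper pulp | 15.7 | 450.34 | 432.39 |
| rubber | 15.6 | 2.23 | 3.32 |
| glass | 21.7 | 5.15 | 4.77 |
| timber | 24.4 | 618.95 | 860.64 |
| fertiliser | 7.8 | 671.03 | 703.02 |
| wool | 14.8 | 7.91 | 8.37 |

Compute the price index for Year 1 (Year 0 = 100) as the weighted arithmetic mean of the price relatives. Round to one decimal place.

paper pulp: 15.7 × (432.39/450.34) = 15.7 × 0.960141 = 15.0742
rubber: 15.6 × (3.32/2.23) = 15.6 × 1.488789 = 23.2251
glass: 21.7 × (4.77/5.15) = 21.7 × 0.926214 = 20.0988
timber: 24.4 × (860.64/618.95) = 24.4 × 1.390484 = 33.9278
fertiliser: 7.8 × (703.02/671.03) = 7.8 × 1.047673 = 8.1718
wool: 14.8 × (8.37/7.91) = 14.8 × 1.058154 = 15.6607
Index = Σ wᵢ·(p₁ᵢ/p₀ᵢ) = 15.0742 + 23.2251 + 20.0988 + 33.9278 + 8.1718 + 15.6607 = 116.1585

116.2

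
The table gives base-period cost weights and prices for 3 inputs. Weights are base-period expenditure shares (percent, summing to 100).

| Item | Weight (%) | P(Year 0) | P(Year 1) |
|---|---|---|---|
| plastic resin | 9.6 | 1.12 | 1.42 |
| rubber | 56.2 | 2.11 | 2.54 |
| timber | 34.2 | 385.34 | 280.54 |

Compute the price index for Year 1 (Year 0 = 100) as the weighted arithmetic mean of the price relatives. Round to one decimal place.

plastic resin: 9.6 × (1.42/1.12) = 9.6 × 1.267857 = 12.1714
rubber: 56.2 × (2.54/2.11) = 56.2 × 1.203791 = 67.6531
timber: 34.2 × (280.54/385.34) = 34.2 × 0.728032 = 24.8987
Index = Σ wᵢ·(p₁ᵢ/p₀ᵢ) = 12.1714 + 67.6531 + 24.8987 = 104.7232

104.7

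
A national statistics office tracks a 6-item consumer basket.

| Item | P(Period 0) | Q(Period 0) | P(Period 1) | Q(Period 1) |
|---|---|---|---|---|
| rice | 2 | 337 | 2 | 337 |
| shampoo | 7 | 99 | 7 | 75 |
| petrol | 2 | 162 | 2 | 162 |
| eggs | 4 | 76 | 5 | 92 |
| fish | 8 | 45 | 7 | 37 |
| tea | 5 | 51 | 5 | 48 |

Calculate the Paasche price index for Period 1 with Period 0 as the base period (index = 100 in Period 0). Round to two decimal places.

102.27

Paasche price index uses current-period quantities as weights.
ΣP(Period 1)·Q(Period 1) = 2×337 + 7×75 + 2×162 + 5×92 + 7×37 + 5×48 = 674 + 525 + 324 + 460 + 259 + 240 = 2482
ΣP(Period 0)·Q(Period 1) = 2×337 + 7×75 + 2×162 + 4×92 + 8×37 + 5×48 = 674 + 525 + 324 + 368 + 296 + 240 = 2427
Index = 2482 / 2427 × 100 = 102.2662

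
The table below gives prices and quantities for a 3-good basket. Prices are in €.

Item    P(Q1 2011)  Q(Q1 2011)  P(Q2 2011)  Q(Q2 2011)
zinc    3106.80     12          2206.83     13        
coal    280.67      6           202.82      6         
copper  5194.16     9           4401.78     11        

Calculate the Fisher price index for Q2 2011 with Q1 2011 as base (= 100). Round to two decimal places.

78.74

Laspeyres component (base-period weights):
ΣP(Q2 2011)Q(Q1 2011) = 2206.83×12 + 202.82×6 + 4401.78×9 = 26481.96 + 1216.92 + 39616.02 = 67314.9
ΣP(Q1 2011)Q(Q1 2011) = 3106.80×12 + 280.67×6 + 5194.16×9 = 37281.6 + 1684.02 + 46747.44 = 85713.06
L = 67314.9 / 85713.06 × 100 = 78.5352
Paasche component (current-period weights):
ΣP(Q2 2011)Q(Q2 2011) = 2206.83×13 + 202.82×6 + 4401.78×11 = 28688.79 + 1216.92 + 48419.58 = 78325.29
ΣP(Q1 2011)Q(Q2 2011) = 3106.80×13 + 280.67×6 + 5194.16×11 = 40388.4 + 1684.02 + 57135.76 = 99208.18
P = 78325.29 / 99208.18 × 100 = 78.9504
Fisher = √(L × P) = √(78.5352 × 78.9504) = 78.7425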